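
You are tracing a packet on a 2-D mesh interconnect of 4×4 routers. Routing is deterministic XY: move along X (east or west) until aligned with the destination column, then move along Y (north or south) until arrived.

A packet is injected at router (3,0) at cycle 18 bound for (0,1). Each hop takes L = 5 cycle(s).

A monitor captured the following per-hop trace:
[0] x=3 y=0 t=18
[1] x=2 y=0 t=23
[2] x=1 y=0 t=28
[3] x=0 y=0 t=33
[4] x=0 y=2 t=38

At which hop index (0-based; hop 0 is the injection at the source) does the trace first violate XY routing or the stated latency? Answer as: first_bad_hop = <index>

first_bad_hop = 4

hop 1: step (-1,+0), +5 cyc — ok
hop 2: step (-1,+0), +5 cyc — ok
hop 3: step (-1,+0), +5 cyc — ok
hop 4: step (+0,+2), +5 cyc — BAD: non-unit step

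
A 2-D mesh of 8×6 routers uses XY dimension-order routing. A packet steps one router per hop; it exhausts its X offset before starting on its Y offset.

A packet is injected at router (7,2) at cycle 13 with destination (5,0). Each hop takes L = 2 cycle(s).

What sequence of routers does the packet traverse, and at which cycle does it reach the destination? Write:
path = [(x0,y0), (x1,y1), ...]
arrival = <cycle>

t=13: at (7,2)
t=15: at (6,2) after W
t=17: at (5,2) after W
t=19: at (5,1) after S
t=21: at (5,0) after S

path = [(7,2), (6,2), (5,2), (5,1), (5,0)]
arrival = 21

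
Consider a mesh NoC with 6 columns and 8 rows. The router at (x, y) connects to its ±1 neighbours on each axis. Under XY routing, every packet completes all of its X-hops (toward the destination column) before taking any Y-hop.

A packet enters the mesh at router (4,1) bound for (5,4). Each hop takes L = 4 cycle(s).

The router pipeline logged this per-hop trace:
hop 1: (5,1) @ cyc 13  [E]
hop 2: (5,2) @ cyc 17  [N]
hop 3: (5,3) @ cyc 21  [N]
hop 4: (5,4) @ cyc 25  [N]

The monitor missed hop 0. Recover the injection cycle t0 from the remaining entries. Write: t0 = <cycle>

Hop 1 reached at cycle 13; hop k is at t0 + k·L.
So t0 = 13 − 1·4 = 9.

t0 = 9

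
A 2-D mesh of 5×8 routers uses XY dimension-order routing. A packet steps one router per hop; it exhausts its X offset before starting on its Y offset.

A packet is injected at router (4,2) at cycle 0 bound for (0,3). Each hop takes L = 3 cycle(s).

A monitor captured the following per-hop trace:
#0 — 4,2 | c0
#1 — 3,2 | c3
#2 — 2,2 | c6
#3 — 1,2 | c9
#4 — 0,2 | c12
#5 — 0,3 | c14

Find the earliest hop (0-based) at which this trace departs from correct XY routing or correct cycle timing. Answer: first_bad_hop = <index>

first_bad_hop = 5

  1: Δx=-1 Δy=+0 Δt=3 [ok]
  2: Δx=-1 Δy=+0 Δt=3 [ok]
  3: Δx=-1 Δy=+0 Δt=3 [ok]
  4: Δx=-1 Δy=+0 Δt=3 [ok]
  5: Δx=+0 Δy=+1 Δt=2 [BAD: Δcyc=2≠L]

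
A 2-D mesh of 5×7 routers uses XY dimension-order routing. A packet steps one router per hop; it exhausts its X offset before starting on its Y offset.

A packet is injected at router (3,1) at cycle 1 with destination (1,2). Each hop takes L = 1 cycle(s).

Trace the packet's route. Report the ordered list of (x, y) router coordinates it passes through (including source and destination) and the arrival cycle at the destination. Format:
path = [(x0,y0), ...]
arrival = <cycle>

path = [(3,1), (2,1), (1,1), (1,2)]
arrival = 4

[0] x=3 y=1 t=1
[1] x=2 y=1 t=2 →W
[2] x=1 y=1 t=3 →W
[3] x=1 y=2 t=4 →N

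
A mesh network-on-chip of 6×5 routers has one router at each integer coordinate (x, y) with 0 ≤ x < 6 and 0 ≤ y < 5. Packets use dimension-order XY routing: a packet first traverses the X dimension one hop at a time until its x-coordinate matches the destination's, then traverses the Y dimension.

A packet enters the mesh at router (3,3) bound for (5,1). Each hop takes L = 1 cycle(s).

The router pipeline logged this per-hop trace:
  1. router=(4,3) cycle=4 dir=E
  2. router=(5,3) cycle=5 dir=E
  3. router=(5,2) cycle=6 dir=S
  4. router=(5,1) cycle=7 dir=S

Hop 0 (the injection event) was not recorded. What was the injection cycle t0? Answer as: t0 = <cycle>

t0 = 3

Hop 1 reached at cycle 4; hop k is at t0 + k·L.
Subtract one hop: t0 = 4 − 1 = 3.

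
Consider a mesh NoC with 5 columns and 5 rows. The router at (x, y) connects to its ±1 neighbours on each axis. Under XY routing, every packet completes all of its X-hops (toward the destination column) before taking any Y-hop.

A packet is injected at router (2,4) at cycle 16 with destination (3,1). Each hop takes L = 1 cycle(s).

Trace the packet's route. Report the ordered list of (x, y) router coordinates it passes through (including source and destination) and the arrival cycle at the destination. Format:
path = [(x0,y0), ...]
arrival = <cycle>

[0] x=2 y=4 t=16
[1] x=3 y=4 t=17 →E
[2] x=3 y=3 t=18 →S
[3] x=3 y=2 t=19 →S
[4] x=3 y=1 t=20 →S

path = [(2,4), (3,4), (3,3), (3,2), (3,1)]
arrival = 20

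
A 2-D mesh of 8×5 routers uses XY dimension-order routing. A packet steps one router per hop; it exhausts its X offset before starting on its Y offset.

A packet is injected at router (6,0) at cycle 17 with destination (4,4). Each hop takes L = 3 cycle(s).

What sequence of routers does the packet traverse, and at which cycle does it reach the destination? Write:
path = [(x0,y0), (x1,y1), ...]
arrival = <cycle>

hop 0: (6,0) @ cyc 17
hop 1: (5,0) @ cyc 20  [W]
hop 2: (4,0) @ cyc 23  [W]
hop 3: (4,1) @ cyc 26  [N]
hop 4: (4,2) @ cyc 29  [N]
hop 5: (4,3) @ cyc 32  [N]
hop 6: (4,4) @ cyc 35  [N]

path = [(6,0), (5,0), (4,0), (4,1), (4,2), (4,3), (4,4)]
arrival = 35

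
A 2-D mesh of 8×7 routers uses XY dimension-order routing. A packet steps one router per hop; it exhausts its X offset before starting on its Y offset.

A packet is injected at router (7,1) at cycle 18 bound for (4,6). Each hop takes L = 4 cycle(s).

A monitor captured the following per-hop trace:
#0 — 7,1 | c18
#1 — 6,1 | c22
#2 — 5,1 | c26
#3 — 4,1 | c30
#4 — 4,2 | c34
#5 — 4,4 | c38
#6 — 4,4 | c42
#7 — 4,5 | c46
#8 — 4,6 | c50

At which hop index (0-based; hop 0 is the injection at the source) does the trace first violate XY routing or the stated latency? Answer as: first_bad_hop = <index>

check 1→ d=(-1,0) cyc+4: ok
check 2→ d=(-1,0) cyc+4: ok
check 3→ d=(-1,0) cyc+4: ok
check 4→ d=(0,1) cyc+4: ok
check 5→ d=(0,2) cyc+4: BAD: non-unit step

first_bad_hop = 5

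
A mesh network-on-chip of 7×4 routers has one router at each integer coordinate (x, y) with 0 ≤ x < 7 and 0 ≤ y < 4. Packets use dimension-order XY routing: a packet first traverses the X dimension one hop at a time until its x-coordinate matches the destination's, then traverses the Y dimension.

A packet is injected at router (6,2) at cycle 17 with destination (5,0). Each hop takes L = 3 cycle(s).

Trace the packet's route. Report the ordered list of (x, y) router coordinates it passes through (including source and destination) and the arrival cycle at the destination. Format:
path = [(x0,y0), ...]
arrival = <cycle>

[0] x=6 y=2 t=17
[1] x=5 y=2 t=20 →W
[2] x=5 y=1 t=23 →S
[3] x=5 y=0 t=26 →S

path = [(6,2), (5,2), (5,1), (5,0)]
arrival = 26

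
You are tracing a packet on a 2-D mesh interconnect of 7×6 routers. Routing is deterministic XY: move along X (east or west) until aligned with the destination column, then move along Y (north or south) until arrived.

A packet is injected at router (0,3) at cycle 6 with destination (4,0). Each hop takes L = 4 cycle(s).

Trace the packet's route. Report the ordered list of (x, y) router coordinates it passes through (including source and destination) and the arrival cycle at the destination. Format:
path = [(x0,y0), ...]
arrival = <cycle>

path = [(0,3), (1,3), (2,3), (3,3), (4,3), (4,2), (4,1), (4,0)]
arrival = 34

#0 — 0,3 | c6
#1 — 1,3 | c10 | E
#2 — 2,3 | c14 | E
#3 — 3,3 | c18 | E
#4 — 4,3 | c22 | E
#5 — 4,2 | c26 | S
#6 — 4,1 | c30 | S
#7 — 4,0 | c34 | S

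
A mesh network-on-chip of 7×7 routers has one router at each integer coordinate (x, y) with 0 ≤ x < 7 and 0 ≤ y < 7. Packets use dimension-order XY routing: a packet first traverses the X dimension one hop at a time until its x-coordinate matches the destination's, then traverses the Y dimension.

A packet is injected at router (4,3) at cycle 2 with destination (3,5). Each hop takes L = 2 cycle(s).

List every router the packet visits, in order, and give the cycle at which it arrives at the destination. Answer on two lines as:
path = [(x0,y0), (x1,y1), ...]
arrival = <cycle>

path = [(4,3), (3,3), (3,4), (3,5)]
arrival = 8

t=2: at (4,3)
t=4: at (3,3) after W
t=6: at (3,4) after N
t=8: at (3,5) after N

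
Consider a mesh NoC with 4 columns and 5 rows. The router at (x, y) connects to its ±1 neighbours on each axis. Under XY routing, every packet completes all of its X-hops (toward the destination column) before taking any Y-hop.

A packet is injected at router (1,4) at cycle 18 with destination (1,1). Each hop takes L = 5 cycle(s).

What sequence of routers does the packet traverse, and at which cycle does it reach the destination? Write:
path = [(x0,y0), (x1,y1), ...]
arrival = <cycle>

path = [(1,4), (1,3), (1,2), (1,1)]
arrival = 33

t=18: at (1,4)
t=23: at (1,3) after S
t=28: at (1,2) after S
t=33: at (1,1) after S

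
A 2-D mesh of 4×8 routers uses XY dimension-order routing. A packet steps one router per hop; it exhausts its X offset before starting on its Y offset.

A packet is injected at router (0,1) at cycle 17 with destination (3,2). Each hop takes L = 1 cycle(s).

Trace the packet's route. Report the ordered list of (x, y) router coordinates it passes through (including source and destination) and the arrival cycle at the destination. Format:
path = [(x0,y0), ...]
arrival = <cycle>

path = [(0,1), (1,1), (2,1), (3,1), (3,2)]
arrival = 21

#0 — 0,1 | c17
#1 — 1,1 | c18 | E
#2 — 2,1 | c19 | E
#3 — 3,1 | c20 | E
#4 — 3,2 | c21 | N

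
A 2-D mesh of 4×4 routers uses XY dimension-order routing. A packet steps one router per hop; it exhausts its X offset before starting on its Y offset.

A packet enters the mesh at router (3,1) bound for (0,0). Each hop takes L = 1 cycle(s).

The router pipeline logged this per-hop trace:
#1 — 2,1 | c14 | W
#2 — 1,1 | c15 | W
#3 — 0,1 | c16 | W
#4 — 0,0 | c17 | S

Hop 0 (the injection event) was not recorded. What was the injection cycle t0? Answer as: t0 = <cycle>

The first recorded entry is hop 1 at cycle 14.
t0 = cyc[1] − L = 14 − 1 = 13.

t0 = 13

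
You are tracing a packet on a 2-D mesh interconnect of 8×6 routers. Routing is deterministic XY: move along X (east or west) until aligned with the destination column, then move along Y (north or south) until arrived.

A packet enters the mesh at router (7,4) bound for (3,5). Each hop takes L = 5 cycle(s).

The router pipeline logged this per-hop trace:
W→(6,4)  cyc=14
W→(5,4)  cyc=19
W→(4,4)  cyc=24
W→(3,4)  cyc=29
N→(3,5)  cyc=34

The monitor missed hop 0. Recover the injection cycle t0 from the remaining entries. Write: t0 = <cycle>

t0 = 9

Hop 1 reached at cycle 14; hop k is at t0 + k·L.
Subtract one hop: t0 = 14 − 5 = 9.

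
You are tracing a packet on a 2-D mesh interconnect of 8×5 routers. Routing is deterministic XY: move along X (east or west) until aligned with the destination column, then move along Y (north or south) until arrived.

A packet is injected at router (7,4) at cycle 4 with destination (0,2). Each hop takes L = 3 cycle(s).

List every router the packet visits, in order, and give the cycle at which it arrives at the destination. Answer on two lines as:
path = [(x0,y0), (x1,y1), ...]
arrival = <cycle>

path = [(7,4), (6,4), (5,4), (4,4), (3,4), (2,4), (1,4), (0,4), (0,3), (0,2)]
arrival = 31

src (7,4)  cyc=4
W→(6,4)  cyc=7
W→(5,4)  cyc=10
W→(4,4)  cyc=13
W→(3,4)  cyc=16
W→(2,4)  cyc=19
W→(1,4)  cyc=22
W→(0,4)  cyc=25
S→(0,3)  cyc=28
S→(0,2)  cyc=31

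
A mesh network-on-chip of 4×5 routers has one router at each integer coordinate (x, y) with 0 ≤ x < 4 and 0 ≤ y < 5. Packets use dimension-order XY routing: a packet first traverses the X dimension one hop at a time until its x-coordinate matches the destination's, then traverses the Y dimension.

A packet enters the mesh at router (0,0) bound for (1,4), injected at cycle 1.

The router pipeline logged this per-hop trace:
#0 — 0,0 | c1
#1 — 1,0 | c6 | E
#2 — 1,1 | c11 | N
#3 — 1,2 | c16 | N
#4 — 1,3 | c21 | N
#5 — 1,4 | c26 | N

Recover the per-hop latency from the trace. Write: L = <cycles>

L = 5

Δcyc across hop 0→1: 6 − 1 = 5.
That increment is L by definition: L = 5.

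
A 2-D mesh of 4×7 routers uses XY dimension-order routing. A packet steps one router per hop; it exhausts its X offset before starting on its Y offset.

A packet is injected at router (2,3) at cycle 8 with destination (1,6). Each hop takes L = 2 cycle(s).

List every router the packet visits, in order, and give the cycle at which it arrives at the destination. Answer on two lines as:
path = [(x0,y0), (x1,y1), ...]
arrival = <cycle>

t=8: at (2,3)
t=10: at (1,3) after W
t=12: at (1,4) after N
t=14: at (1,5) after N
t=16: at (1,6) after N

path = [(2,3), (1,3), (1,4), (1,5), (1,6)]
arrival = 16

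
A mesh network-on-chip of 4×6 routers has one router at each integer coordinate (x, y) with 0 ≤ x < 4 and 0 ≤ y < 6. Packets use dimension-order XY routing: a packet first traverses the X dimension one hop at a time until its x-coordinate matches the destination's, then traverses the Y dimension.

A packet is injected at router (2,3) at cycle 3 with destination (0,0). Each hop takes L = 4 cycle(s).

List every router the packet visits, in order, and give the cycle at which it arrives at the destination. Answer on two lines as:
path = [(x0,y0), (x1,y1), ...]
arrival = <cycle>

path = [(2,3), (1,3), (0,3), (0,2), (0,1), (0,0)]
arrival = 23

[0] x=2 y=3 t=3
[1] x=1 y=3 t=7 →W
[2] x=0 y=3 t=11 →W
[3] x=0 y=2 t=15 →S
[4] x=0 y=1 t=19 →S
[5] x=0 y=0 t=23 →S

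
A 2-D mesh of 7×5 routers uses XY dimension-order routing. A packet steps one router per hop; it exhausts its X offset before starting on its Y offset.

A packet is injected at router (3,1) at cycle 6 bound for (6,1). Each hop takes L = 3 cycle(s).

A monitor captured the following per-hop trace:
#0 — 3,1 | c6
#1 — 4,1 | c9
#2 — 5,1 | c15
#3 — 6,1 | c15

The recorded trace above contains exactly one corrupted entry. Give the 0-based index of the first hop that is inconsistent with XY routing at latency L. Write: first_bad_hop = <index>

hop 1: step (+1,+0), +3 cyc — ok
hop 2: step (+1,+0), +6 cyc — BAD: Δcyc=6≠L

first_bad_hop = 2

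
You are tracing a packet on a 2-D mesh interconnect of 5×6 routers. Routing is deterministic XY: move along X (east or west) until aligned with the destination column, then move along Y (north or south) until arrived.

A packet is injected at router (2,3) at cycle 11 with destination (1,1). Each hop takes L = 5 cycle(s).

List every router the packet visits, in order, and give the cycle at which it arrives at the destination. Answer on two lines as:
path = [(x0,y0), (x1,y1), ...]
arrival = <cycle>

  0. router=(2,3) cycle=11 (inject)
  1. router=(1,3) cycle=16 dir=W
  2. router=(1,2) cycle=21 dir=S
  3. router=(1,1) cycle=26 dir=S

path = [(2,3), (1,3), (1,2), (1,1)]
arrival = 26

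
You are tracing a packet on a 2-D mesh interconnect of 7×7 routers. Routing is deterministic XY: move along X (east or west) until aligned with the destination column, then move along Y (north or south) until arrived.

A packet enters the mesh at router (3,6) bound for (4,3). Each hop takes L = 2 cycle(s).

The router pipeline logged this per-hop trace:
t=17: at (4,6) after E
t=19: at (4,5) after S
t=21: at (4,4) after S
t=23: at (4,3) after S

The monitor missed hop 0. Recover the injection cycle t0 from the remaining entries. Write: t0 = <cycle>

At hop 1 the cycle is 17; in general cyc_k = t0 + kL.
So t0 = 17 − 1·2 = 15.

t0 = 15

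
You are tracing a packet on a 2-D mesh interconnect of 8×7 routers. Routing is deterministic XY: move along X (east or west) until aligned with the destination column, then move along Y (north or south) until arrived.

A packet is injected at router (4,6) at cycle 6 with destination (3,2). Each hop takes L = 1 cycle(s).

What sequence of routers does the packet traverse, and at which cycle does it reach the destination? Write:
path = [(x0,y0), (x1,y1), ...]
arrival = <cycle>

path = [(4,6), (3,6), (3,5), (3,4), (3,3), (3,2)]
arrival = 11

hop 0: (4,6) @ cyc 6
hop 1: (3,6) @ cyc 7  [W]
hop 2: (3,5) @ cyc 8  [S]
hop 3: (3,4) @ cyc 9  [S]
hop 4: (3,3) @ cyc 10  [S]
hop 5: (3,2) @ cyc 11  [S]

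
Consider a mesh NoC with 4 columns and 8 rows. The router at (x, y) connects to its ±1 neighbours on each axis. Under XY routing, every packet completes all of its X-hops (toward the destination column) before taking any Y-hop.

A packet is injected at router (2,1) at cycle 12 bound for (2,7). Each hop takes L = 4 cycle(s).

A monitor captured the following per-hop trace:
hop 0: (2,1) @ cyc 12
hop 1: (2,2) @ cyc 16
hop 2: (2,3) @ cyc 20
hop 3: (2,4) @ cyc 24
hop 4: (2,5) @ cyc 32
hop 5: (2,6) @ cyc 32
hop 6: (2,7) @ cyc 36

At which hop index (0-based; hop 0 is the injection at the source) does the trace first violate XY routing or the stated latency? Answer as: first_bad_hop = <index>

first_bad_hop = 4

check 1→ d=(0,1) cyc+4: ok
check 2→ d=(0,1) cyc+4: ok
check 3→ d=(0,1) cyc+4: ok
check 4→ d=(0,1) cyc+8: BAD: Δcyc=8≠L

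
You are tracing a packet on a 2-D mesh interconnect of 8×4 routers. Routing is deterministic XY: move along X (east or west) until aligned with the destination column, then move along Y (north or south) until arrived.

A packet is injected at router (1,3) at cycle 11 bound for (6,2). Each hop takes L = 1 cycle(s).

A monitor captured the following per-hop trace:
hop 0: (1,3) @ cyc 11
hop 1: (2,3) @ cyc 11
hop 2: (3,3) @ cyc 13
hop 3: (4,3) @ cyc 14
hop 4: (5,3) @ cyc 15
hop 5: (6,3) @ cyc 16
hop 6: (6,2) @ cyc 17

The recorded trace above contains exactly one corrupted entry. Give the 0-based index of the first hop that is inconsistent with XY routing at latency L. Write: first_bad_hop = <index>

first_bad_hop = 1

check 1→ d=(1,0) cyc+0: BAD: Δcyc=0≠L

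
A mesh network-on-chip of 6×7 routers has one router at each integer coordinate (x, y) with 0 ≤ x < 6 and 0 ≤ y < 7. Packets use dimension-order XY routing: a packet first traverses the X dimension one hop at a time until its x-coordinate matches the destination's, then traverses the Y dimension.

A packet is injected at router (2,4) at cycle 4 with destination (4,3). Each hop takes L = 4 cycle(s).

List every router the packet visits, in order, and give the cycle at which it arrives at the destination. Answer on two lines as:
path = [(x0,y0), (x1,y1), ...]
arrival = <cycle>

t=4: at (2,4)
t=8: at (3,4) after E
t=12: at (4,4) after E
t=16: at (4,3) after S

path = [(2,4), (3,4), (4,4), (4,3)]
arrival = 16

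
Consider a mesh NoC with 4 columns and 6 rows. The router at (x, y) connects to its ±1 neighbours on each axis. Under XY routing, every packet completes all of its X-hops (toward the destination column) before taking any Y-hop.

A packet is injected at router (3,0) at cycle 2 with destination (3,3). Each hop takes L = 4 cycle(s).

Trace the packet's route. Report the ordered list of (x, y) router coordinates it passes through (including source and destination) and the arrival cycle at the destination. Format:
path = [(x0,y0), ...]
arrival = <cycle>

src (3,0)  cyc=2
N→(3,1)  cyc=6
N→(3,2)  cyc=10
N→(3,3)  cyc=14

path = [(3,0), (3,1), (3,2), (3,3)]
arrival = 14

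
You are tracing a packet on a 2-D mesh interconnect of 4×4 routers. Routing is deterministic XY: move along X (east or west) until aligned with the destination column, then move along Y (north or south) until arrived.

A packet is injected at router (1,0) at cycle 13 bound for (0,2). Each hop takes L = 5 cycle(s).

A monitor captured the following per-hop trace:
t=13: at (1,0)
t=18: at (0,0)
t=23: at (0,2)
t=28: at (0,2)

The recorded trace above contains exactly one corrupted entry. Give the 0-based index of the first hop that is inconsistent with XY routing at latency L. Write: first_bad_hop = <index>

  1: Δx=-1 Δy=+0 Δt=5 [ok]
  2: Δx=+0 Δy=+2 Δt=5 [BAD: non-unit step]

first_bad_hop = 2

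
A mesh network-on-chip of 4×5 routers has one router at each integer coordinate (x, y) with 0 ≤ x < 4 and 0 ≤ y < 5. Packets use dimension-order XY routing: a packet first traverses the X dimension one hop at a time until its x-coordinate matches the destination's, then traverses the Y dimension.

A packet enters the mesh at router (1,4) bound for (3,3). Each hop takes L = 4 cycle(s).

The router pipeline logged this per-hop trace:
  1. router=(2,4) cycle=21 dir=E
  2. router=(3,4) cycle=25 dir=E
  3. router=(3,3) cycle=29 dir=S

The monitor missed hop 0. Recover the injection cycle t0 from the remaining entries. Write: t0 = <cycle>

The first recorded entry is hop 1 at cycle 21.
So t0 = 21 − 1·4 = 17.

t0 = 17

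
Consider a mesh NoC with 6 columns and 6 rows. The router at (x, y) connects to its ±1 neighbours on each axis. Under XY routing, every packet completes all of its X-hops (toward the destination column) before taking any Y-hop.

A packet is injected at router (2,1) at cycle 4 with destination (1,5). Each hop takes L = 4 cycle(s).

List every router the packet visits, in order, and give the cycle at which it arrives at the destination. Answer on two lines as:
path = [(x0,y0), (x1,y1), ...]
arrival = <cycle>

path = [(2,1), (1,1), (1,2), (1,3), (1,4), (1,5)]
arrival = 24

  0. router=(2,1) cycle=4 (inject)
  1. router=(1,1) cycle=8 dir=W
  2. router=(1,2) cycle=12 dir=N
  3. router=(1,3) cycle=16 dir=N
  4. router=(1,4) cycle=20 dir=N
  5. router=(1,5) cycle=24 dir=N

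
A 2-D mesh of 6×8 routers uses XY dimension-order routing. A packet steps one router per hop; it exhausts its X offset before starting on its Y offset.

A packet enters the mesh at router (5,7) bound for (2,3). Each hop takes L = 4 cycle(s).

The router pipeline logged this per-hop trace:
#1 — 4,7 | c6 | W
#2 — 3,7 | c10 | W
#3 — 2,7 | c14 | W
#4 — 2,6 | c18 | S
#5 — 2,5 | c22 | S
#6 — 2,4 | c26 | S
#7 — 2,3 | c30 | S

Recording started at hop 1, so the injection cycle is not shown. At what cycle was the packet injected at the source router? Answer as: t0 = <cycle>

Hop 1 reached at cycle 6; hop k is at t0 + k·L.
Subtract one hop: t0 = 6 − 4 = 2.

t0 = 2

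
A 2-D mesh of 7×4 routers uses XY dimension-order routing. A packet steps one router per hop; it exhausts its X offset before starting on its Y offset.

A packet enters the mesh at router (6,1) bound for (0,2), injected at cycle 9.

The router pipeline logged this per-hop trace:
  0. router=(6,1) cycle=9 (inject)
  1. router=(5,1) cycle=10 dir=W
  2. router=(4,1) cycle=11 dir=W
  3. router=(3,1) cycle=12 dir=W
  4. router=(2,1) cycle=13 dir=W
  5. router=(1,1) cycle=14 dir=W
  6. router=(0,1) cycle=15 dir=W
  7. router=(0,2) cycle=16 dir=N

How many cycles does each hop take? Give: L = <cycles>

Between hops 0 and 1 the cycle counter advances 10 − 9 = 1.
Per-hop latency L = Δcyc = 1.

L = 1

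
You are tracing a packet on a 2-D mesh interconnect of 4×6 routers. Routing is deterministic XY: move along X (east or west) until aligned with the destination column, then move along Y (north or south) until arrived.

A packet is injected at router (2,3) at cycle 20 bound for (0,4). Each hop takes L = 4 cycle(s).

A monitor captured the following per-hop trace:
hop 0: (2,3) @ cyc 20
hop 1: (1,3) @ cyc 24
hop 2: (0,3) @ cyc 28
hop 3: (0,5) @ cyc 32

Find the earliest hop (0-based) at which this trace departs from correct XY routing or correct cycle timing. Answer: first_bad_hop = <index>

first_bad_hop = 3

hop 1: step (-1,+0), +4 cyc — ok
hop 2: step (-1,+0), +4 cyc — ok
hop 3: step (+0,+2), +4 cyc — BAD: non-unit step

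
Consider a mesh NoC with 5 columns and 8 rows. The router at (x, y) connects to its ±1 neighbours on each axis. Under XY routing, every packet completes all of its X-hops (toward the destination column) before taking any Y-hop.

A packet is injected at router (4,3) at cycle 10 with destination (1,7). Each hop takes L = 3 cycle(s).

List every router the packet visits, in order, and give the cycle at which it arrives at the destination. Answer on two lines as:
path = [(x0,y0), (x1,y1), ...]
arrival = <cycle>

path = [(4,3), (3,3), (2,3), (1,3), (1,4), (1,5), (1,6), (1,7)]
arrival = 31

[0] x=4 y=3 t=10
[1] x=3 y=3 t=13 →W
[2] x=2 y=3 t=16 →W
[3] x=1 y=3 t=19 →W
[4] x=1 y=4 t=22 →N
[5] x=1 y=5 t=25 →N
[6] x=1 y=6 t=28 →N
[7] x=1 y=7 t=31 →N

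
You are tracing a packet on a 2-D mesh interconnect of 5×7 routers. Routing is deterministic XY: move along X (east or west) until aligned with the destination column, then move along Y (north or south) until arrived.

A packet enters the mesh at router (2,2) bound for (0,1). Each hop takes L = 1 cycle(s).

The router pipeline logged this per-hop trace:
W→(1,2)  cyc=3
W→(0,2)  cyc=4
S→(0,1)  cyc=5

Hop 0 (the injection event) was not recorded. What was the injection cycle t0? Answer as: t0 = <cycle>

t0 = 2

At hop 1 the cycle is 3; in general cyc_k = t0 + kL.
Therefore t0 = 3 − L = 2.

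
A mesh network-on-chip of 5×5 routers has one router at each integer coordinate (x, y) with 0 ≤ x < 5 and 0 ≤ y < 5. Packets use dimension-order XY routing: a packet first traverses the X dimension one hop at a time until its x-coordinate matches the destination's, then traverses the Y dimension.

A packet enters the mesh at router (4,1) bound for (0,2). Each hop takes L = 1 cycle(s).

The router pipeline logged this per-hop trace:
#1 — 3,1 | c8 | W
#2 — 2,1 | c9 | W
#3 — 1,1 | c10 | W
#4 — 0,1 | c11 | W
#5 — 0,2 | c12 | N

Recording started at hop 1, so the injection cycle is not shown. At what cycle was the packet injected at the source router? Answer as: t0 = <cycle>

t0 = 7

cyc[1] = 8 and cyc[k] = t0 + k·L for every k.
t0 = cyc[1] − L = 8 − 1 = 7.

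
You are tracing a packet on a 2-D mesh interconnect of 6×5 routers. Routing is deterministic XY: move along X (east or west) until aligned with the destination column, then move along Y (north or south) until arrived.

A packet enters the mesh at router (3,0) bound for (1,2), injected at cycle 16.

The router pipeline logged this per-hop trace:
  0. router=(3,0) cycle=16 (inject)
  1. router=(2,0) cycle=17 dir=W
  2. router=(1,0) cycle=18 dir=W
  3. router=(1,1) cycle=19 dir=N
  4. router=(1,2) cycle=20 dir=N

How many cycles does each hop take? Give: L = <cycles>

L = 1

Δcyc across hop 0→1: 17 − 16 = 1.
One hop costs L cycles, so L = 1.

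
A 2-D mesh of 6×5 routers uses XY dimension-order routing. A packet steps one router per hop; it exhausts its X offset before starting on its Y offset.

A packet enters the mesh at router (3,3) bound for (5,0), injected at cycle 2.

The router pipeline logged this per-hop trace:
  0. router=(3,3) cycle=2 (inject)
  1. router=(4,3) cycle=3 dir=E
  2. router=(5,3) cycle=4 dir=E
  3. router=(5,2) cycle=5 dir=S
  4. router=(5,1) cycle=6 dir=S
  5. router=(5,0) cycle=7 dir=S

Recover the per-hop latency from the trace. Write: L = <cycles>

Δcyc across hop 0→1: 3 − 2 = 1.
That increment is L by definition: L = 1.

L = 1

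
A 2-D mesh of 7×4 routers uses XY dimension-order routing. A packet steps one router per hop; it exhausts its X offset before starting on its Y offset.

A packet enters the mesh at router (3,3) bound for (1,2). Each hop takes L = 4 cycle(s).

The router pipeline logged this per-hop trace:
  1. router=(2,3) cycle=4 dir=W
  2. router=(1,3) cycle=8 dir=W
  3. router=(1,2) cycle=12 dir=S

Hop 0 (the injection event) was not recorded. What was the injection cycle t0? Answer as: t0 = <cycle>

t0 = 0

At hop 1 the cycle is 4; in general cyc_k = t0 + kL.
t0 = cyc[1] − L = 4 − 4 = 0.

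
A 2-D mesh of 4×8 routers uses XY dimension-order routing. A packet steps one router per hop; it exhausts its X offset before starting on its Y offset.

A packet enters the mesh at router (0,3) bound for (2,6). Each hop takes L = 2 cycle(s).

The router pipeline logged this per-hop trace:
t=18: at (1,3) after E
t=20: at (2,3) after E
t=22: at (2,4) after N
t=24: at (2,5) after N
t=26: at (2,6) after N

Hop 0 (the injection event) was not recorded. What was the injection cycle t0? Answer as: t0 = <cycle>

The first recorded entry is hop 1 at cycle 18.
Subtract one hop: t0 = 18 − 2 = 16.

t0 = 16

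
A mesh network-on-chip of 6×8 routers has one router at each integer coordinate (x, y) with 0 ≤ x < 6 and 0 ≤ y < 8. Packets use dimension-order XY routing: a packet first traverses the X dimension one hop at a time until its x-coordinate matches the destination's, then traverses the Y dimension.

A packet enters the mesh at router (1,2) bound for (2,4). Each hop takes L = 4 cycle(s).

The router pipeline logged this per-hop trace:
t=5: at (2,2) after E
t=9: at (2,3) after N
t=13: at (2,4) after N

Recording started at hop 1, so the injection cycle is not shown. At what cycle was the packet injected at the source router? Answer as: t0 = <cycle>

The first recorded entry is hop 1 at cycle 5.
t0 = cyc[1] − L = 5 − 4 = 1.

t0 = 1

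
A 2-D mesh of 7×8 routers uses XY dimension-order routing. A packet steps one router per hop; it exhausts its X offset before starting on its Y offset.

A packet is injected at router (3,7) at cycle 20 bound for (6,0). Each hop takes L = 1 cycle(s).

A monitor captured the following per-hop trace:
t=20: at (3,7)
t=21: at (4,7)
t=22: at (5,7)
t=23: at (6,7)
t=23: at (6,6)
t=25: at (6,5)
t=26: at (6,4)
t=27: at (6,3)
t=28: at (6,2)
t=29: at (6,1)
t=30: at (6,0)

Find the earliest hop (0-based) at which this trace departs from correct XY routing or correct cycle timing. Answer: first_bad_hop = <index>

  1: Δx=+1 Δy=+0 Δt=1 [ok]
  2: Δx=+1 Δy=+0 Δt=1 [ok]
  3: Δx=+1 Δy=+0 Δt=1 [ok]
  4: Δx=+0 Δy=-1 Δt=0 [BAD: Δcyc=0≠L]

first_bad_hop = 4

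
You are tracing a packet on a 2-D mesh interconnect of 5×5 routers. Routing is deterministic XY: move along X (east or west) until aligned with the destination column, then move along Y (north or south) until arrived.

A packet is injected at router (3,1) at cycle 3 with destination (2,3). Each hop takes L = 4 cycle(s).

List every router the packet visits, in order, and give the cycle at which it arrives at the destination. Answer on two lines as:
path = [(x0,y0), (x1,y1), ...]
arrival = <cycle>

src (3,1)  cyc=3
W→(2,1)  cyc=7
N→(2,2)  cyc=11
N→(2,3)  cyc=15

path = [(3,1), (2,1), (2,2), (2,3)]
arrival = 15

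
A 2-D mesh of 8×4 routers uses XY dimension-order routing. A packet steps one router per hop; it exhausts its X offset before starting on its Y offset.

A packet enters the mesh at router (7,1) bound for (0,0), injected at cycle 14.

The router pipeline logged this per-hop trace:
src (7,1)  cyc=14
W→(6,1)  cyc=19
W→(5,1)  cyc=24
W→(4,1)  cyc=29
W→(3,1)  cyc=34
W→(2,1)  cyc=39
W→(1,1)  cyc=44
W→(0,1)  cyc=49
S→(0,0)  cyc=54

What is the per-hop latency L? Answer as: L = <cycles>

Between hops 0 and 1 the cycle counter advances 19 − 14 = 5.
That increment is L by definition: L = 5.

L = 5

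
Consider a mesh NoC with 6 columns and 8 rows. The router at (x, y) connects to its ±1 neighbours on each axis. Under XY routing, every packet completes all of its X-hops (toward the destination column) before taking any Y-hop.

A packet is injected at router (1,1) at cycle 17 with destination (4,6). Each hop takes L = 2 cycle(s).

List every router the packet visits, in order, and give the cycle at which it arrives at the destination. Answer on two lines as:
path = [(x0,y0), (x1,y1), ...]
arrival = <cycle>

[0] x=1 y=1 t=17
[1] x=2 y=1 t=19 →E
[2] x=3 y=1 t=21 →E
[3] x=4 y=1 t=23 →E
[4] x=4 y=2 t=25 →N
[5] x=4 y=3 t=27 →N
[6] x=4 y=4 t=29 →N
[7] x=4 y=5 t=31 →N
[8] x=4 y=6 t=33 →N

path = [(1,1), (2,1), (3,1), (4,1), (4,2), (4,3), (4,4), (4,5), (4,6)]
arrival = 33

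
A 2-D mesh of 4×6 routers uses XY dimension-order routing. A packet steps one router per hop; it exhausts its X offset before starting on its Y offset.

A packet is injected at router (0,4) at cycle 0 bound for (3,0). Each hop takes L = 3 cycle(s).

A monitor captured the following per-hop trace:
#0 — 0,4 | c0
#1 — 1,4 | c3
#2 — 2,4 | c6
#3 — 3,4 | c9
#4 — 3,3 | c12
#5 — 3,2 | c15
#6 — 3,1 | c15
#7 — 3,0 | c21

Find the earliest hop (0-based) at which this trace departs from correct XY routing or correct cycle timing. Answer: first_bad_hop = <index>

  1: Δx=+1 Δy=+0 Δt=3 [ok]
  2: Δx=+1 Δy=+0 Δt=3 [ok]
  3: Δx=+1 Δy=+0 Δt=3 [ok]
  4: Δx=+0 Δy=-1 Δt=3 [ok]
  5: Δx=+0 Δy=-1 Δt=3 [ok]
  6: Δx=+0 Δy=-1 Δt=0 [BAD: Δcyc=0≠L]

first_bad_hop = 6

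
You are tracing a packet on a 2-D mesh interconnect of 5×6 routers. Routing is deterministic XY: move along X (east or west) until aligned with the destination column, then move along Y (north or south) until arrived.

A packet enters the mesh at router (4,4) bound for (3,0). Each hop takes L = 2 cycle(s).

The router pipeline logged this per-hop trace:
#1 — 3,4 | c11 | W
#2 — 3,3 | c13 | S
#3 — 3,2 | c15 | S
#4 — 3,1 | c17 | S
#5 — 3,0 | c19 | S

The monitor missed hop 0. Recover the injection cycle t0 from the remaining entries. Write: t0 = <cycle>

At hop 1 the cycle is 11; in general cyc_k = t0 + kL.
Therefore t0 = 11 − L = 9.

t0 = 9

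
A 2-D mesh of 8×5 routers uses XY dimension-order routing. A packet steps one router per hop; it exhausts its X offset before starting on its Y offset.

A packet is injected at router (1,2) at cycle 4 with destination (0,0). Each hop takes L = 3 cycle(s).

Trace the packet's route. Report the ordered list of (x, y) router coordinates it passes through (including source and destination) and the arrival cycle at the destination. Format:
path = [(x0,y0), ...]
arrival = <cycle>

path = [(1,2), (0,2), (0,1), (0,0)]
arrival = 13

t=4: at (1,2)
t=7: at (0,2) after W
t=10: at (0,1) after S
t=13: at (0,0) after S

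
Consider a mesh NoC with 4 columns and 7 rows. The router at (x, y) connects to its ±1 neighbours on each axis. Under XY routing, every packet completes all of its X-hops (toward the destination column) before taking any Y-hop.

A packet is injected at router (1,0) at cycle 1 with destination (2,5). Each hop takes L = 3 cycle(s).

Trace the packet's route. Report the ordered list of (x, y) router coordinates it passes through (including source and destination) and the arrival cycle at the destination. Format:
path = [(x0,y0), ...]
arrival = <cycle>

path = [(1,0), (2,0), (2,1), (2,2), (2,3), (2,4), (2,5)]
arrival = 19

[0] x=1 y=0 t=1
[1] x=2 y=0 t=4 →E
[2] x=2 y=1 t=7 →N
[3] x=2 y=2 t=10 →N
[4] x=2 y=3 t=13 →N
[5] x=2 y=4 t=16 →N
[6] x=2 y=5 t=19 →N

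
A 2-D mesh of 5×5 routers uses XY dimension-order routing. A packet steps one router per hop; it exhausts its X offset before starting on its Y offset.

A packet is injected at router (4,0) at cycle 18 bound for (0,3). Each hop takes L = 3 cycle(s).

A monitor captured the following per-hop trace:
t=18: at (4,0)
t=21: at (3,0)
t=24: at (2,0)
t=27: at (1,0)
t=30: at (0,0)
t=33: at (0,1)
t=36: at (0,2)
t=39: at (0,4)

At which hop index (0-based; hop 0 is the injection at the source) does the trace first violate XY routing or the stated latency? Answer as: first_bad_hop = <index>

first_bad_hop = 7

hop 1: step (-1,+0), +3 cyc — ok
hop 2: step (-1,+0), +3 cyc — ok
hop 3: step (-1,+0), +3 cyc — ok
hop 4: step (-1,+0), +3 cyc — ok
hop 5: step (+0,+1), +3 cyc — ok
hop 6: step (+0,+1), +3 cyc — ok
hop 7: step (+0,+2), +3 cyc — BAD: non-unit step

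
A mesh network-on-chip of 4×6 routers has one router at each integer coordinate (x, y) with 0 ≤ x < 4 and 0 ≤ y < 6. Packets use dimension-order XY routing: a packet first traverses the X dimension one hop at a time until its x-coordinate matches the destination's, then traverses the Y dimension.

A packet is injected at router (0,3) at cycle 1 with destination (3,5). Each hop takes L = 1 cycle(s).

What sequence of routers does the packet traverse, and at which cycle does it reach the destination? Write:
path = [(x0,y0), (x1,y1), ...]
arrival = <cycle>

hop 0: (0,3) @ cyc 1
hop 1: (1,3) @ cyc 2  [E]
hop 2: (2,3) @ cyc 3  [E]
hop 3: (3,3) @ cyc 4  [E]
hop 4: (3,4) @ cyc 5  [N]
hop 5: (3,5) @ cyc 6  [N]

path = [(0,3), (1,3), (2,3), (3,3), (3,4), (3,5)]
arrival = 6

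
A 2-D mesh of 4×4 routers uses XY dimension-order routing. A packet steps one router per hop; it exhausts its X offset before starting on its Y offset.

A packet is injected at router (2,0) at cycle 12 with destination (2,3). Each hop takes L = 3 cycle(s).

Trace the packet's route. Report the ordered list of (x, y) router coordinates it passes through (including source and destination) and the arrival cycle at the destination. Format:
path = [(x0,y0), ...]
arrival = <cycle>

[0] x=2 y=0 t=12
[1] x=2 y=1 t=15 →N
[2] x=2 y=2 t=18 →N
[3] x=2 y=3 t=21 →N

path = [(2,0), (2,1), (2,2), (2,3)]
arrival = 21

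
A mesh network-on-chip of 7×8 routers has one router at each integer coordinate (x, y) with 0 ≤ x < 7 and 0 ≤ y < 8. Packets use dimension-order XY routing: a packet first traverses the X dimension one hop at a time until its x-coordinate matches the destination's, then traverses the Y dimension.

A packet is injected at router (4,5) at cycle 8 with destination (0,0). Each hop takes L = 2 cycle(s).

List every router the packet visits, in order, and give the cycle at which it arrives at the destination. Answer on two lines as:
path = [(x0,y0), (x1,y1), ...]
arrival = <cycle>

hop 0: (4,5) @ cyc 8
hop 1: (3,5) @ cyc 10  [W]
hop 2: (2,5) @ cyc 12  [W]
hop 3: (1,5) @ cyc 14  [W]
hop 4: (0,5) @ cyc 16  [W]
hop 5: (0,4) @ cyc 18  [S]
hop 6: (0,3) @ cyc 20  [S]
hop 7: (0,2) @ cyc 22  [S]
hop 8: (0,1) @ cyc 24  [S]
hop 9: (0,0) @ cyc 26  [S]

path = [(4,5), (3,5), (2,5), (1,5), (0,5), (0,4), (0,3), (0,2), (0,1), (0,0)]
arrival = 26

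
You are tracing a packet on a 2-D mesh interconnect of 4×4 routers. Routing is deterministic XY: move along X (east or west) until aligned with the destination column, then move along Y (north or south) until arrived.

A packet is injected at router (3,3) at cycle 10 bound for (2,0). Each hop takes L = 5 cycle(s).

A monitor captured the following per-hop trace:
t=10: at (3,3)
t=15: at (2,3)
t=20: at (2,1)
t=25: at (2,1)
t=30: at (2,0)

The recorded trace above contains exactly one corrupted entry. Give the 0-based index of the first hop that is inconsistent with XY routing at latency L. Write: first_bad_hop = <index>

first_bad_hop = 2

[1] (-1,+0) / 5c ⇒ ok
[2] (+0,-2) / 5c ⇒ BAD: non-unit step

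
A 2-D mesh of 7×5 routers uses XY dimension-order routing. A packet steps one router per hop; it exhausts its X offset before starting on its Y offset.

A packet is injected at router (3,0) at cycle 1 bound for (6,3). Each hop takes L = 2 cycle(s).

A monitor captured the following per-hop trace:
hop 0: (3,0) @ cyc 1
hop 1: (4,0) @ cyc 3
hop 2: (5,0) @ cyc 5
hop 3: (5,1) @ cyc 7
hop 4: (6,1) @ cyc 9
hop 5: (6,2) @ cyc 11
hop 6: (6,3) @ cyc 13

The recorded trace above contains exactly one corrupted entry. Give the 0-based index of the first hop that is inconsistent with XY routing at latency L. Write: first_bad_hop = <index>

[1] (+1,+0) / 2c ⇒ ok
[2] (+1,+0) / 2c ⇒ ok
[3] (+0,+1) / 2c ⇒ BAD: Y-move but x=5≠6

first_bad_hop = 3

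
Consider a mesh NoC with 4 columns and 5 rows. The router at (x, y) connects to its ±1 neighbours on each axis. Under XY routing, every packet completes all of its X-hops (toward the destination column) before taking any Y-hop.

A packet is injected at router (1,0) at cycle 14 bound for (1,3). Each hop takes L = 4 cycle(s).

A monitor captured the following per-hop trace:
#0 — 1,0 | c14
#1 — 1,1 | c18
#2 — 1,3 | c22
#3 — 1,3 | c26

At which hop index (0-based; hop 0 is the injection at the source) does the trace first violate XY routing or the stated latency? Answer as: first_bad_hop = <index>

first_bad_hop = 2

hop 1: step (+0,+1), +4 cyc — ok
hop 2: step (+0,+2), +4 cyc — BAD: non-unit step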